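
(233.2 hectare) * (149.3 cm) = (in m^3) 1 hectare = 10000 m^2, so 233.2 hectare = 233.2 * 10000 = 2332000 m^2. 1 cm = 0.01 m, so 149.3 cm = 149.3 * 0.01 = 1.493 m. Combine: 2332000 m^2 * 1.493 m = 3481676 m^3. Result: 3481676 m^3 ≈ 3.482e+06 m^3 (4 s.f.). Final answer: 3.482e+06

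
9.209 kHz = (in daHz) 1 kHz = 1000 Hz, so 9.209 kHz = 9.209 * 1000 = 9209 Hz. 1 daHz = 10 Hz, so 9209 Hz = 9209 / 10 = 920.9 daHz. Final answer: 920.9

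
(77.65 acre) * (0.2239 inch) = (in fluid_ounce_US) 1 acre = 4046.8564 m^2, so 77.65 acre = 77.65 * 4046.8564 = 314238.4 m^2. 1 inch = 0.0254 m, so 0.2239 inch = 0.2239 * 0.0254 = 0.00568706 m. Combine: 314238.4 m^2 * 0.00568706 m = 1787.0926 m^3. 1 fluid_ounce_US = 2.957353e-05 m^3, so 1787.0926 m^3 = 1787.0926 / 2.957353e-05 = 60428791 fluid_ounce_US ≈ 6.043e+07 fluid_ounce_US (4 s.f.). Final answer: 6.043e+07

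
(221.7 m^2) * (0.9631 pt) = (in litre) 75.32. Check: 221.7 m^2 is already in m^2. 1 pt = 0.00035277778 m, so 0.9631 pt = 0.9631 * 0.00035277778 = 0.00033976028 m. Combine: 221.7 m^2 * 0.00033976028 m = 0.075324854 m^3. 1 litre = 0.001 m^3, so 0.075324854 m^3 = 0.075324854 / 0.001 = 75.324854 litre ≈ 75.32 litre (4 s.f.).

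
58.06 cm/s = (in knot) 1 cm/s = 0.01 m/s, so 58.06 cm/s = 58.06 * 0.01 = 0.5806 m/s. 1 knot = 0.51444444 m/s, so 0.5806 m/s = 0.5806 / 0.51444444 = 1.1285961 knot ≈ 1.129 knot (4 s.f.). Final answer: 1.129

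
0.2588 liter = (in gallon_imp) 1 liter = 0.001 m^3, so 0.2588 liter = 0.2588 * 0.001 = 0.0002588 m^3. 1 gallon_imp = 0.00454609 m^3, so 0.0002588 m^3 = 0.0002588 / 0.00454609 = 0.056928041 gallon_imp ≈ 0.05693 gallon_imp (4 s.f.). Final answer: 0.05693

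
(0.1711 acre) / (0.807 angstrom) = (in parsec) 1 acre = 4046.8564 m^2, so 0.1711 acre = 0.1711 * 4046.8564 = 692.41713 m^2. 1 angstrom = 1e-10 m, so 0.807 angstrom = 0.807 * 1e-10 = 8.07e-11 m. Combine: 692.41713 m^2 / 8.07e-11 m = 8.580138e+12 m. 1 parsec = 3.0856776e+16 m, so 8.580138e+12 m = 8.580138e+12 / 3.0856776e+16 = 0.00027806333 parsec ≈ 0.0002781 parsec (4 s.f.). Final answer: 0.0002781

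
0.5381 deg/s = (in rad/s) 1 deg/s = 0.017453293 rad/s, so 0.5381 deg/s = 0.5381 * 0.017453293 = 0.0093916167 rad/s. Result: 0.0093916167 rad/s ≈ 0.009392 rad/s (4 s.f.). Final answer: 0.009392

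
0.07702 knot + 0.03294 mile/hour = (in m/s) 0.05435. Check: 1 knot = 0.51444444 m/s, so 0.07702 knot = 0.07702 * 0.51444444 = 0.039622511 m/s. 1 mile/hour = 0.44704 m/s, so 0.03294 mile/hour = 0.03294 * 0.44704 = 0.014725498 m/s. Sum: 0.039622511 + 0.014725498 = 0.054348009 m/s. Result: 0.054348009 m/s ≈ 0.05435 m/s (4 s.f.).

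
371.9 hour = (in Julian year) 1 hour = 3600 s, so 371.9 hour = 371.9 * 3600 = 1338840 s. 1 Julian year = 31557600 s, so 1338840 s = 1338840 / 31557600 = 0.042425279 Julian year ≈ 0.04243 Julian year (4 s.f.). Final answer: 0.04243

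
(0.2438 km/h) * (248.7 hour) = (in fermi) 1 km/h = 0.27777778 m/s, so 0.2438 km/h = 0.2438 * 0.27777778 = 0.067722222 m/s. 1 hour = 3600 s, so 248.7 hour = 248.7 * 3600 = 895320 s. Combine: 0.067722222 m/s * 895320 s = 60633.06 m. 1 fermi = 1e-15 m, so 60633.06 m = 60633.06 / 1e-15 = 6.063306e+19 fermi ≈ 6.063e+19 fermi (4 s.f.). Final answer: 6.063e+19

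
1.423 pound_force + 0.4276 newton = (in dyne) 1 pound_force = 4.4482216 N, so 1.423 pound_force = 1.423 * 4.4482216 = 6.3298194 N. 0.4276 newton = 0.4276 N. Sum: 6.3298194 + 0.4276 = 6.7574194 N. 1 dyne = 1e-05 N, so 6.7574194 N = 6.7574194 / 1e-05 = 675741.94 dyne ≈ 6.757e+05 dyne (4 s.f.). Final answer: 6.757e+05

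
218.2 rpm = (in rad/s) 1 rpm = 0.10471976 rad/s, so 218.2 rpm = 218.2 * 0.10471976 = 22.849851 rad/s. Result: 22.849851 rad/s ≈ 22.85 rad/s (4 s.f.). Final answer: 22.85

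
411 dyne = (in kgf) 0.0004191. Check: 1 dyne = 1e-05 N, so 411 dyne = 411 * 1e-05 = 0.00411 N. 1 kgf = 9.80665 N, so 0.00411 N = 0.00411 / 9.80665 = 0.00041910336 kgf ≈ 0.0004191 kgf (4 s.f.).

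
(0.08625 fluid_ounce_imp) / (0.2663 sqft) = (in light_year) 1.047e-20. Check: 1 fluid_ounce_imp = 2.8413063e-05 m^3, so 0.08625 fluid_ounce_imp = 0.08625 * 2.8413063e-05 = 2.4506266e-06 m^3. 1 sqft = 0.09290304 m^2, so 0.2663 sqft = 0.2663 * 0.09290304 = 0.02474008 m^2. Combine: 2.4506266e-06 m^3 / 0.02474008 m^2 = 9.9054922e-05 m. 1 light_year = 9.4607305e+15 m, so 9.9054922e-05 m = 9.9054922e-05 / 9.4607305e+15 = 1.0470113e-20 light_year ≈ 1.047e-20 light_year (4 s.f.).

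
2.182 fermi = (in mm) 2.182e-12. Check: 1 fermi = 1e-15 m, so 2.182 fermi = 2.182 * 1e-15 = 2.182e-15 m. 1 mm = 0.001 m, so 2.182e-15 m = 2.182e-15 / 0.001 = 2.182e-12 mm.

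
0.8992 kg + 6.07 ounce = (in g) 0.8992 kg is already in kg. 1 ounce = 0.028349523 kg, so 6.07 ounce = 6.07 * 0.028349523 = 0.17208161 kg. Sum: 0.8992 + 0.17208161 = 1.0712816 kg. 1 g = 0.001 kg, so 1.0712816 kg = 1.0712816 / 0.001 = 1071.2816 g ≈ 1071 g (4 s.f.). Final answer: 1071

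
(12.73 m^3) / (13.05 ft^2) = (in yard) 11.48. Check: 12.73 m^3 is already in m^3. 1 ft^2 = 0.09290304 m^2, so 13.05 ft^2 = 13.05 * 0.09290304 = 1.2123847 m^2. Combine: 12.73 m^3 / 1.2123847 m^2 = 10.499968 m. 1 yard = 0.9144 m, so 10.499968 m = 10.499968 / 0.9144 = 11.482904 yard ≈ 11.48 yard (4 s.f.).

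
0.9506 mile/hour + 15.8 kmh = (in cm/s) 1 mile/hour = 0.44704 m/s, so 0.9506 mile/hour = 0.9506 * 0.44704 = 0.42495622 m/s. 1 kmh = 0.27777778 m/s, so 15.8 kmh = 15.8 * 0.27777778 = 4.3888889 m/s. Sum: 0.42495622 + 4.3888889 = 4.8138451 m/s. 1 cm/s = 0.01 m/s, so 4.8138451 m/s = 4.8138451 / 0.01 = 481.38451 cm/s ≈ 481.4 cm/s (4 s.f.). Final answer: 481.4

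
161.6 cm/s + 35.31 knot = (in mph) 1 cm/s = 0.01 m/s, so 161.6 cm/s = 161.6 * 0.01 = 1.616 m/s. 1 knot = 0.51444444 m/s, so 35.31 knot = 35.31 * 0.51444444 = 18.165033 m/s. Sum: 1.616 + 18.165033 = 19.781033 m/s. 1 mph = 0.44704 m/s, so 19.781033 m/s = 19.781033 / 0.44704 = 44.248911 mph ≈ 44.25 mph (4 s.f.). Final answer: 44.25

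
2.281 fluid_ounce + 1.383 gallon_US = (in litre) 5.303. Check: 1 fluid_ounce = 2.957353e-05 m^3, so 2.281 fluid_ounce = 2.281 * 2.957353e-05 = 6.7457221e-05 m^3. 1 gallon_US = 0.0037854118 m^3, so 1.383 gallon_US = 1.383 * 0.0037854118 = 0.0052352245 m^3. Sum: 6.7457221e-05 + 0.0052352245 = 0.0053026817 m^3. 1 litre = 0.001 m^3, so 0.0053026817 m^3 = 0.0053026817 / 0.001 = 5.3026817 litre ≈ 5.303 litre (4 s.f.).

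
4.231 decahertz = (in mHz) 4.231e+04. Check: 1 decahertz = 10 Hz, so 4.231 decahertz = 4.231 * 10 = 42.31 Hz. 1 mHz = 0.001 Hz, so 42.31 Hz = 42.31 / 0.001 = 42310 mHz ≈ 4.231e+04 mHz (4 s.f.).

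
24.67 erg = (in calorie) 1 erg = 1e-07 J, so 24.67 erg = 24.67 * 1e-07 = 2.467e-06 J. 1 calorie = 4.184 J, so 2.467e-06 J = 2.467e-06 / 4.184 = 5.8962715e-07 calorie ≈ 5.896e-07 calorie (4 s.f.). Final answer: 5.896e-07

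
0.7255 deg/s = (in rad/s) 0.01266. Check: 1 deg/s = 0.017453293 rad/s, so 0.7255 deg/s = 0.7255 * 0.017453293 = 0.012662364 rad/s. Result: 0.012662364 rad/s ≈ 0.01266 rad/s (4 s.f.).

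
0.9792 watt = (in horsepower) 0.9792 watt = 0.9792 W. 1 horsepower = 745.69987 W, so 0.9792 W = 0.9792 / 745.69987 = 0.0013131288 horsepower ≈ 0.001313 horsepower (4 s.f.). Final answer: 0.001313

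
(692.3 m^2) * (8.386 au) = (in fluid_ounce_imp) 692.3 m^2 is already in m^2. 1 au = 1.4959787e+11 m, so 8.386 au = 8.386 * 1.4959787e+11 = 1.2545277e+12 m. Combine: 692.3 m^2 * 1.2545277e+12 m = 8.6850956e+14 m^3. 1 fluid_ounce_imp = 2.8413063e-05 m^3, so 8.6850956e+14 m^3 = 8.6850956e+14 / 2.8413063e-05 = 3.0567263e+19 fluid_ounce_imp ≈ 3.057e+19 fluid_ounce_imp (4 s.f.). Final answer: 3.057e+19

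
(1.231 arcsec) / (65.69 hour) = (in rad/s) 1 arcsec = 4.8481368e-06 rad, so 1.231 arcsec = 1.231 * 4.8481368e-06 = 5.9680564e-06 rad. 1 hour = 3600 s, so 65.69 hour = 65.69 * 3600 = 236484 s. Combine: 5.9680564e-06 rad / 236484 s = 2.5236618e-11 rad/s. Result: 2.5236618e-11 rad/s ≈ 2.524e-11 rad/s (4 s.f.). Final answer: 2.524e-11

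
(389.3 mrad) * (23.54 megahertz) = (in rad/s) 1 mrad = 0.001 rad, so 389.3 mrad = 389.3 * 0.001 = 0.3893 rad. 1 megahertz = 1000000 Hz, so 23.54 megahertz = 23.54 * 1000000 = 23540000 Hz. Combine: 0.3893 rad * 23540000 Hz = 9164122 rad/s. Result: 9164122 rad/s ≈ 9.164e+06 rad/s (4 s.f.). Final answer: 9.164e+06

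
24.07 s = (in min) 0.4012. Check: 1 min = 60 s, so 24.07 s = 24.07 / 60 = 0.40116667 min ≈ 0.4012 min (4 s.f.).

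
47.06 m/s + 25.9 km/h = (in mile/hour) 121.4. Check: 47.06 m/s is already in m/s. 1 km/h = 0.27777778 m/s, so 25.9 km/h = 25.9 * 0.27777778 = 7.1944444 m/s. Sum: 47.06 + 7.1944444 = 54.254444 m/s. 1 mile/hour = 0.44704 m/s, so 54.254444 m/s = 54.254444 / 0.44704 = 121.36374 mile/hour ≈ 121.4 mile/hour (4 s.f.).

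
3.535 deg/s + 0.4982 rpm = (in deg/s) 1 deg/s = 0.017453293 rad/s, so 3.535 deg/s = 3.535 * 0.017453293 = 0.061697389 rad/s. 1 rpm = 0.10471976 rad/s, so 0.4982 rpm = 0.4982 * 0.10471976 = 0.052171382 rad/s. Sum: 0.061697389 + 0.052171382 = 0.11386877 rad/s. 1 deg/s = 0.017453293 rad/s, so 0.11386877 rad/s = 0.11386877 / 0.017453293 = 6.5242 deg/s ≈ 6.524 deg/s (4 s.f.). Final answer: 6.524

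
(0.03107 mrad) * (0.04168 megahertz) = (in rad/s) 1 mrad = 0.001 rad, so 0.03107 mrad = 0.03107 * 0.001 = 3.107e-05 rad. 1 megahertz = 1000000 Hz, so 0.04168 megahertz = 0.04168 * 1000000 = 41680 Hz. Combine: 3.107e-05 rad * 41680 Hz = 1.2949976 rad/s. Result: 1.2949976 rad/s ≈ 1.295 rad/s (4 s.f.). Final answer: 1.295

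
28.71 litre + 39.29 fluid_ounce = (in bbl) 1 litre = 0.001 m^3, so 28.71 litre = 28.71 * 0.001 = 0.02871 m^3. 1 fluid_ounce = 2.957353e-05 m^3, so 39.29 fluid_ounce = 39.29 * 2.957353e-05 = 0.001161944 m^3. Sum: 0.02871 + 0.001161944 = 0.029871944 m^3. 1 bbl = 0.15898729 m^3, so 0.029871944 m^3 = 0.029871944 / 0.15898729 = 0.18788887 bbl ≈ 0.1879 bbl (4 s.f.). Final answer: 0.1879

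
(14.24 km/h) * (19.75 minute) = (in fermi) 4.687e+18. Check: 1 km/h = 0.27777778 m/s, so 14.24 km/h = 14.24 * 0.27777778 = 3.9555556 m/s. 1 minute = 60 s, so 19.75 minute = 19.75 * 60 = 1185 s. Combine: 3.9555556 m/s * 1185 s = 4687.3333 m. 1 fermi = 1e-15 m, so 4687.3333 m = 4687.3333 / 1e-15 = 4.6873333e+18 fermi ≈ 4.687e+18 fermi (4 s.f.).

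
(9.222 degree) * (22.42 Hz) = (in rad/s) 3.609. Check: 1 degree = 0.017453293 rad, so 9.222 degree = 9.222 * 0.017453293 = 0.16095426 rad. 22.42 Hz is already in Hz. Combine: 0.16095426 rad * 22.42 Hz = 3.6085946 rad/s. Result: 3.6085946 rad/s ≈ 3.609 rad/s (4 s.f.).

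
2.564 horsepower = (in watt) 1 horsepower = 745.69987 W, so 2.564 horsepower = 2.564 * 745.69987 = 1911.9745 W. 1911.9745 W = 1911.9745 watt ≈ 1912 watt (4 s.f.). Final answer: 1912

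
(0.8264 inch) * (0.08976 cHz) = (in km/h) 6.783e-05. Check: 1 inch = 0.0254 m, so 0.8264 inch = 0.8264 * 0.0254 = 0.02099056 m. 1 cHz = 0.01 Hz, so 0.08976 cHz = 0.08976 * 0.01 = 0.0008976 Hz. Combine: 0.02099056 m * 0.0008976 Hz = 1.8841127e-05 m/s. 1 km/h = 0.27777778 m/s, so 1.8841127e-05 m/s = 1.8841127e-05 / 0.27777778 = 6.7828056e-05 km/h ≈ 6.783e-05 km/h (4 s.f.).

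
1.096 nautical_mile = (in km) 2.03. Check: 1 nautical_mile = 1852 m, so 1.096 nautical_mile = 1.096 * 1852 = 2029.792 m. 1 km = 1000 m, so 2029.792 m = 2029.792 / 1000 = 2.029792 km ≈ 2.03 km (4 s.f.).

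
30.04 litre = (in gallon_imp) 6.608. Check: 1 litre = 0.001 m^3, so 30.04 litre = 30.04 * 0.001 = 0.03004 m^3. 1 gallon_imp = 0.00454609 m^3, so 0.03004 m^3 = 0.03004 / 0.00454609 = 6.6078762 gallon_imp ≈ 6.608 gallon_imp (4 s.f.).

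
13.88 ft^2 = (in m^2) 1.289. Check: 1 ft^2 = 0.09290304 m^2, so 13.88 ft^2 = 13.88 * 0.09290304 = 1.2894942 m^2. Result: 1.2894942 m^2 ≈ 1.289 m^2 (4 s.f.).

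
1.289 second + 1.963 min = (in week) 0.0001969. Check: 1.289 second = 1.289 s. 1 min = 60 s, so 1.963 min = 1.963 * 60 = 117.78 s. Sum: 1.289 + 117.78 = 119.069 s. 1 week = 604800 s, so 119.069 s = 119.069 / 604800 = 0.00019687335 week ≈ 0.0001969 week (4 s.f.).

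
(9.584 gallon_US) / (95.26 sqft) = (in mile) 2.547e-06. Check: 1 gallon_US = 0.0037854118 m^3, so 9.584 gallon_US = 9.584 * 0.0037854118 = 0.036279387 m^3. 1 sqft = 0.09290304 m^2, so 95.26 sqft = 95.26 * 0.09290304 = 8.8499436 m^2. Combine: 0.036279387 m^3 / 8.8499436 m^2 = 0.0040993918 m. 1 mile = 1609.344 m, so 0.0040993918 m = 0.0040993918 / 1609.344 = 2.547244e-06 mile ≈ 2.547e-06 mile (4 s.f.).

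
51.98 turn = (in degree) 1.871e+04. Check: 1 turn = 6.2831853 rad, so 51.98 turn = 51.98 * 6.2831853 = 326.59997 rad. 1 degree = 0.017453293 rad, so 326.59997 rad = 326.59997 / 0.017453293 = 18712.8 degree ≈ 1.871e+04 degree (4 s.f.).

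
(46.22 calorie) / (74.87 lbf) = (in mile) 0.0003608. Check: 1 calorie = 4.184 J, so 46.22 calorie = 46.22 * 4.184 = 193.38448 J. 1 lbf = 4.4482216 N, so 74.87 lbf = 74.87 * 4.4482216 = 333.03835 N. Combine: 193.38448 J / 333.03835 N = 0.5806673 m. 1 mile = 1609.344 m, so 0.5806673 m = 0.5806673 / 1609.344 = 0.00036080993 mile ≈ 0.0003608 mile (4 s.f.).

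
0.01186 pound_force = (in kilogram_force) 0.00538. Check: 1 pound_force = 4.4482216 N, so 0.01186 pound_force = 0.01186 * 4.4482216 = 0.052755908 N. 1 kilogram_force = 9.80665 N, so 0.052755908 N = 0.052755908 / 9.80665 = 0.0053796055 kilogram_force ≈ 0.00538 kilogram_force (4 s.f.).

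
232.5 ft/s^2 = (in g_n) 7.226. Check: 1 ft/s^2 = 0.3048 m/s^2, so 232.5 ft/s^2 = 232.5 * 0.3048 = 70.866 m/s^2. 1 g_n = 9.80665 m/s^2, so 70.866 m/s^2 = 70.866 / 9.80665 = 7.2263209 g_n ≈ 7.226 g_n (4 s.f.).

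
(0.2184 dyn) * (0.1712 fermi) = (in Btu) 3.544e-25. Check: 1 dyn = 1e-05 N, so 0.2184 dyn = 0.2184 * 1e-05 = 2.184e-06 N. 1 fermi = 1e-15 m, so 0.1712 fermi = 0.1712 * 1e-15 = 1.712e-16 m. Combine: 2.184e-06 N * 1.712e-16 m = 3.739008e-22 J. 1 Btu = 1055.0559 J, so 3.739008e-22 J = 3.739008e-22 / 1055.0559 = 3.5438958e-25 Btu ≈ 3.544e-25 Btu (4 s.f.).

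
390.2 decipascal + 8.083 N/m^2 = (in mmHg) 1 decipascal = 0.1 Pa, so 390.2 decipascal = 390.2 * 0.1 = 39.02 Pa. 8.083 N/m^2 = 8.083 Pa. Sum: 39.02 + 8.083 = 47.103 Pa. 1 mmHg = 133.32237 Pa, so 47.103 Pa = 47.103 / 133.32237 = 0.35330155 mmHg ≈ 0.3533 mmHg (4 s.f.). Final answer: 0.3533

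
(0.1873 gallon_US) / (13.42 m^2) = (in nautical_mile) 1 gallon_US = 0.0037854118 m^3, so 0.1873 gallon_US = 0.1873 * 0.0037854118 = 0.00070900763 m^3. 13.42 m^2 is already in m^2. Combine: 0.00070900763 m^3 / 13.42 m^2 = 5.2832163e-05 m. 1 nautical_mile = 1852 m, so 5.2832163e-05 m = 5.2832163e-05 / 1852 = 2.8527086e-08 nautical_mile ≈ 2.853e-08 nautical_mile (4 s.f.). Final answer: 2.853e-08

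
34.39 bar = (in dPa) 1 bar = 100000 Pa, so 34.39 bar = 34.39 * 100000 = 3439000 Pa. 1 dPa = 0.1 Pa, so 3439000 Pa = 3439000 / 0.1 = 34390000 dPa ≈ 3.439e+07 dPa (4 s.f.). Final answer: 3.439e+07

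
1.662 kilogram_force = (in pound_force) 1 kilogram_force = 9.80665 N, so 1.662 kilogram_force = 1.662 * 9.80665 = 16.298652 N. 1 pound_force = 4.4482216 N, so 16.298652 N = 16.298652 / 4.4482216 = 3.6640828 pound_force ≈ 3.664 pound_force (4 s.f.). Final answer: 3.664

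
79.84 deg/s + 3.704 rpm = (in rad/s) 1 deg/s = 0.017453293 rad/s, so 79.84 deg/s = 79.84 * 0.017453293 = 1.3934709 rad/s. 1 rpm = 0.10471976 rad/s, so 3.704 rpm = 3.704 * 0.10471976 = 0.38788197 rad/s. Sum: 1.3934709 + 0.38788197 = 1.7813528 rad/s. Result: 1.7813528 rad/s ≈ 1.781 rad/s (4 s.f.). Final answer: 1.781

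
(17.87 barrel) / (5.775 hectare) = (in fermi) 4.92e+10. Check: 1 barrel = 0.15898729 m^3, so 17.87 barrel = 17.87 * 0.15898729 = 2.841103 m^3. 1 hectare = 10000 m^2, so 5.775 hectare = 5.775 * 10000 = 57750 m^2. Combine: 2.841103 m^3 / 57750 m^2 = 4.9196588e-05 m. 1 fermi = 1e-15 m, so 4.9196588e-05 m = 4.9196588e-05 / 1e-15 = 4.9196588e+10 fermi ≈ 4.92e+10 fermi (4 s.f.).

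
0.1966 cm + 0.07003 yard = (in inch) 1 cm = 0.01 m, so 0.1966 cm = 0.1966 * 0.01 = 0.001966 m. 1 yard = 0.9144 m, so 0.07003 yard = 0.07003 * 0.9144 = 0.064035432 m. Sum: 0.001966 + 0.064035432 = 0.066001432 m. 1 inch = 0.0254 m, so 0.066001432 m = 0.066001432 / 0.0254 = 2.5984816 inch ≈ 2.598 inch (4 s.f.). Final answer: 2.598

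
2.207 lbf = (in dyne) 1 lbf = 4.4482216 N, so 2.207 lbf = 2.207 * 4.4482216 = 9.8172251 N. 1 dyne = 1e-05 N, so 9.8172251 N = 9.8172251 / 1e-05 = 981722.51 dyne ≈ 9.817e+05 dyne (4 s.f.). Final answer: 9.817e+05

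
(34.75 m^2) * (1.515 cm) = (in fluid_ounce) 34.75 m^2 is already in m^2. 1 cm = 0.01 m, so 1.515 cm = 1.515 * 0.01 = 0.01515 m. Combine: 34.75 m^2 * 0.01515 m = 0.5264625 m^3. 1 fluid_ounce = 2.957353e-05 m^3, so 0.5264625 m^3 = 0.5264625 / 2.957353e-05 = 17801.815 fluid_ounce ≈ 1.78e+04 fluid_ounce (4 s.f.). Final answer: 1.78e+04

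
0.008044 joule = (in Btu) 0.008044 joule = 0.008044 J. 1 Btu = 1055.0559 J, so 0.008044 J = 0.008044 / 1055.0559 = 7.6242409e-06 Btu ≈ 7.624e-06 Btu (4 s.f.). Final answer: 7.624e-06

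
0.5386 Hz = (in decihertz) 5.386. Check: 1 decihertz = 0.1 Hz, so 0.5386 Hz = 0.5386 / 0.1 = 5.386 decihertz.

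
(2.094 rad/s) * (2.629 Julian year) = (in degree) 9.954e+09. Check: 2.094 rad/s is already in rad/s. 1 Julian year = 31557600 s, so 2.629 Julian year = 2.629 * 31557600 = 82964930 s. Combine: 2.094 rad/s * 82964930 s = 1.7372856e+08 rad. 1 degree = 0.017453293 rad, so 1.7372856e+08 rad = 1.7372856e+08 / 0.017453293 = 9.9539135e+09 degree ≈ 9.954e+09 degree (4 s.f.).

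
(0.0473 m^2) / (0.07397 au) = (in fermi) 0.0473 m^2 is already in m^2. 1 au = 1.4959787e+11 m, so 0.07397 au = 0.07397 * 1.4959787e+11 = 1.1065754e+10 m. Combine: 0.0473 m^2 / 1.1065754e+10 m = 4.2744487e-12 m. 1 fermi = 1e-15 m, so 4.2744487e-12 m = 4.2744487e-12 / 1e-15 = 4274.4487 fermi ≈ 4274 fermi (4 s.f.). Final answer: 4274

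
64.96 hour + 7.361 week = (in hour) 1 hour = 3600 s, so 64.96 hour = 64.96 * 3600 = 233856 s. 1 week = 604800 s, so 7.361 week = 7.361 * 604800 = 4451932.8 s. Sum: 233856 + 4451932.8 = 4685788.8 s. 1 hour = 3600 s, so 4685788.8 s = 4685788.8 / 3600 = 1301.608 hour ≈ 1302 hour (4 s.f.). Final answer: 1302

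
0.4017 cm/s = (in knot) 1 cm/s = 0.01 m/s, so 0.4017 cm/s = 0.4017 * 0.01 = 0.004017 m/s. 1 knot = 0.51444444 m/s, so 0.004017 m/s = 0.004017 / 0.51444444 = 0.0078084233 knot ≈ 0.007808 knot (4 s.f.). Final answer: 0.007808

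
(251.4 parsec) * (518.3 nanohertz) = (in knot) 7.816e+12. Check: 1 parsec = 3.0856776e+16 m, so 251.4 parsec = 251.4 * 3.0856776e+16 = 7.7573934e+18 m. 1 nanohertz = 1e-09 Hz, so 518.3 nanohertz = 518.3 * 1e-09 = 5.183e-07 Hz. Combine: 7.7573934e+18 m * 5.183e-07 Hz = 4.020657e+12 m/s. 1 knot = 0.51444444 m/s, so 4.020657e+12 m/s = 4.020657e+12 / 0.51444444 = 7.815532e+12 knot ≈ 7.816e+12 knot (4 s.f.).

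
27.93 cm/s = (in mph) 0.6248. Check: 1 cm/s = 0.01 m/s, so 27.93 cm/s = 27.93 * 0.01 = 0.2793 m/s. 1 mph = 0.44704 m/s, so 0.2793 m/s = 0.2793 / 0.44704 = 0.62477631 mph ≈ 0.6248 mph (4 s.f.).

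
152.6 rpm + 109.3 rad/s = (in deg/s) 1 rpm = 0.10471976 rad/s, so 152.6 rpm = 152.6 * 0.10471976 = 15.980235 rad/s. 109.3 rad/s is already in rad/s. Sum: 15.980235 + 109.3 = 125.28023 rad/s. 1 deg/s = 0.017453293 rad/s, so 125.28023 rad/s = 125.28023 / 0.017453293 = 7178.0287 deg/s ≈ 7178 deg/s (4 s.f.). Final answer: 7178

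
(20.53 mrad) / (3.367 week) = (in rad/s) 1.008e-08. Check: 1 mrad = 0.001 rad, so 20.53 mrad = 20.53 * 0.001 = 0.02053 rad. 1 week = 604800 s, so 3.367 week = 3.367 * 604800 = 2036361.6 s. Combine: 0.02053 rad / 2036361.6 s = 1.0081707e-08 rad/s. Result: 1.0081707e-08 rad/s ≈ 1.008e-08 rad/s (4 s.f.).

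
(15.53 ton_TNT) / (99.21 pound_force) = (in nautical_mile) 1 ton_TNT = 4.184e+09 J, so 15.53 ton_TNT = 15.53 * 4.184e+09 = 6.497752e+10 J. 1 pound_force = 4.4482216 N, so 99.21 pound_force = 99.21 * 4.4482216 = 441.30807 N. Combine: 6.497752e+10 J / 441.30807 N = 1.4723846e+08 m. 1 nautical_mile = 1852 m, so 1.4723846e+08 m = 1.4723846e+08 / 1852 = 79502.408 nautical_mile ≈ 7.95e+04 nautical_mile (4 s.f.). Final answer: 7.95e+04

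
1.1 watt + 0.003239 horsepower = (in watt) 3.515. Check: 1.1 watt = 1.1 W. 1 horsepower = 745.69987 W, so 0.003239 horsepower = 0.003239 * 745.69987 = 2.4153219 W. Sum: 1.1 + 2.4153219 = 3.5153219 W. 3.5153219 W = 3.5153219 watt ≈ 3.515 watt (4 s.f.).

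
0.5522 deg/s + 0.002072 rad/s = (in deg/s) 1 deg/s = 0.017453293 rad/s, so 0.5522 deg/s = 0.5522 * 0.017453293 = 0.0096377081 rad/s. 0.002072 rad/s is already in rad/s. Sum: 0.0096377081 + 0.002072 = 0.011709708 rad/s. 1 deg/s = 0.017453293 rad/s, so 0.011709708 rad/s = 0.011709708 / 0.017453293 = 0.67091686 deg/s ≈ 0.6709 deg/s (4 s.f.). Final answer: 0.6709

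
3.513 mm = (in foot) 0.01153. Check: 1 mm = 0.001 m, so 3.513 mm = 3.513 * 0.001 = 0.003513 m. 1 foot = 0.3048 m, so 0.003513 m = 0.003513 / 0.3048 = 0.011525591 foot ≈ 0.01153 foot (4 s.f.).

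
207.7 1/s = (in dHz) 2077. Check: 207.7 1/s = 207.7 Hz. 1 dHz = 0.1 Hz, so 207.7 Hz = 207.7 / 0.1 = 2077 dHz.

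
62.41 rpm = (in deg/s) 374.5. Check: 1 rpm = 0.10471976 rad/s, so 62.41 rpm = 62.41 * 0.10471976 = 6.5355599 rad/s. 1 deg/s = 0.017453293 rad/s, so 6.5355599 rad/s = 6.5355599 / 0.017453293 = 374.46 deg/s ≈ 374.5 deg/s (4 s.f.).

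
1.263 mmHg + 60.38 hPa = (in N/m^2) 1 mmHg = 133.32237 Pa, so 1.263 mmHg = 1.263 * 133.32237 = 168.38615 Pa. 1 hPa = 100 Pa, so 60.38 hPa = 60.38 * 100 = 6038 Pa. Sum: 168.38615 + 6038 = 6206.3862 Pa. 6206.3862 Pa = 6206.3862 N/m^2 ≈ 6206 N/m^2 (4 s.f.). Final answer: 6206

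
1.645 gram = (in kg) 1 gram = 0.001 kg, so 1.645 gram = 1.645 * 0.001 = 0.001645 kg. Result: 0.001645 kg. Final answer: 0.001645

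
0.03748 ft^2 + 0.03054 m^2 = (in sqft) 0.3662. Check: 1 ft^2 = 0.09290304 m^2, so 0.03748 ft^2 = 0.03748 * 0.09290304 = 0.0034820059 m^2. 0.03054 m^2 is already in m^2. Sum: 0.0034820059 + 0.03054 = 0.034022006 m^2. 1 sqft = 0.09290304 m^2, so 0.034022006 m^2 = 0.034022006 / 0.09290304 = 0.36620982 sqft ≈ 0.3662 sqft (4 s.f.).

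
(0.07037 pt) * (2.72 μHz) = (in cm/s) 6.752e-09. Check: 1 pt = 0.00035277778 m, so 0.07037 pt = 0.07037 * 0.00035277778 = 2.4824972e-05 m. 1 μHz = 1e-06 Hz, so 2.72 μHz = 2.72 * 1e-06 = 2.72e-06 Hz. Combine: 2.4824972e-05 m * 2.72e-06 Hz = 6.7523924e-11 m/s. 1 cm/s = 0.01 m/s, so 6.7523924e-11 m/s = 6.7523924e-11 / 0.01 = 6.7523924e-09 cm/s ≈ 6.752e-09 cm/s (4 s.f.).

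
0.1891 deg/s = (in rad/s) 1 deg/s = 0.017453293 rad/s, so 0.1891 deg/s = 0.1891 * 0.017453293 = 0.0033004176 rad/s. Result: 0.0033004176 rad/s ≈ 0.0033 rad/s (4 s.f.). Final answer: 0.0033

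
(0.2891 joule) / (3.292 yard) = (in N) 0.09604. Check: 0.2891 joule = 0.2891 J. 1 yard = 0.9144 m, so 3.292 yard = 3.292 * 0.9144 = 3.0102048 m. Combine: 0.2891 J / 3.0102048 m = 0.096039977 N. Result: 0.096039977 N ≈ 0.09604 N (4 s.f.).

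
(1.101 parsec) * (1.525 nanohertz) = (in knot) 1.007e+08. Check: 1 parsec = 3.0856776e+16 m, so 1.101 parsec = 1.101 * 3.0856776e+16 = 3.397331e+16 m. 1 nanohertz = 1e-09 Hz, so 1.525 nanohertz = 1.525 * 1e-09 = 1.525e-09 Hz. Combine: 3.397331e+16 m * 1.525e-09 Hz = 51809298 m/s. 1 knot = 0.51444444 m/s, so 51809298 m/s = 51809298 / 0.51444444 = 1.0070922e+08 knot ≈ 1.007e+08 knot (4 s.f.).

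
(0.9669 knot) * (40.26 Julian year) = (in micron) 1 knot = 0.51444444 m/s, so 0.9669 knot = 0.9669 * 0.51444444 = 0.49741633 m/s. 1 Julian year = 31557600 s, so 40.26 Julian year = 40.26 * 31557600 = 1.270509e+09 s. Combine: 0.49741633 m/s * 1.270509e+09 s = 6.3197192e+08 m. 1 micron = 1e-06 m, so 6.3197192e+08 m = 6.3197192e+08 / 1e-06 = 6.3197192e+14 micron ≈ 6.32e+14 micron (4 s.f.). Final answer: 6.32e+14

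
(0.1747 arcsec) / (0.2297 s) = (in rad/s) 1 arcsec = 4.8481368e-06 rad, so 0.1747 arcsec = 0.1747 * 4.8481368e-06 = 8.469695e-07 rad. 0.2297 s is already in s. Combine: 8.469695e-07 rad / 0.2297 s = 3.6872856e-06 rad/s. Result: 3.6872856e-06 rad/s ≈ 3.687e-06 rad/s (4 s.f.). Final answer: 3.687e-06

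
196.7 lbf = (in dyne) 8.75e+07. Check: 1 lbf = 4.4482216 N, so 196.7 lbf = 196.7 * 4.4482216 = 874.96519 N. 1 dyne = 1e-05 N, so 874.96519 N = 874.96519 / 1e-05 = 87496519 dyne ≈ 8.75e+07 dyne (4 s.f.).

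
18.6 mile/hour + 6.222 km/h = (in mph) 22.47. Check: 1 mile/hour = 0.44704 m/s, so 18.6 mile/hour = 18.6 * 0.44704 = 8.314944 m/s. 1 km/h = 0.27777778 m/s, so 6.222 km/h = 6.222 * 0.27777778 = 1.7283333 m/s. Sum: 8.314944 + 1.7283333 = 10.043277 m/s. 1 mph = 0.44704 m/s, so 10.043277 m/s = 10.043277 / 0.44704 = 22.466172 mph ≈ 22.47 mph (4 s.f.).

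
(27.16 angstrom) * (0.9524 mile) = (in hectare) 1 angstrom = 1e-10 m, so 27.16 angstrom = 27.16 * 1e-10 = 2.716e-09 m. 1 mile = 1609.344 m, so 0.9524 mile = 0.9524 * 1609.344 = 1532.7392 m. Combine: 2.716e-09 m * 1532.7392 m = 4.1629197e-06 m^2. 1 hectare = 10000 m^2, so 4.1629197e-06 m^2 = 4.1629197e-06 / 10000 = 4.1629197e-10 hectare ≈ 4.163e-10 hectare (4 s.f.). Final answer: 4.163e-10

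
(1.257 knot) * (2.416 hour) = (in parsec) 1.823e-13. Check: 1 knot = 0.51444444 m/s, so 1.257 knot = 1.257 * 0.51444444 = 0.64665667 m/s. 1 hour = 3600 s, so 2.416 hour = 2.416 * 3600 = 8697.6 s. Combine: 0.64665667 m/s * 8697.6 s = 5624.361 m. 1 parsec = 3.0856776e+16 m, so 5624.361 m = 5624.361 / 3.0856776e+16 = 1.8227313e-13 parsec ≈ 1.823e-13 parsec (4 s.f.).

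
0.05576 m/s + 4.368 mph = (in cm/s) 0.05576 m/s is already in m/s. 1 mph = 0.44704 m/s, so 4.368 mph = 4.368 * 0.44704 = 1.9526707 m/s. Sum: 0.05576 + 1.9526707 = 2.0084307 m/s. 1 cm/s = 0.01 m/s, so 2.0084307 m/s = 2.0084307 / 0.01 = 200.84307 cm/s ≈ 200.8 cm/s (4 s.f.). Final answer: 200.8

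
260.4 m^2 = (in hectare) 1 hectare = 10000 m^2, so 260.4 m^2 = 260.4 / 10000 = 0.02604 hectare. Final answer: 0.02604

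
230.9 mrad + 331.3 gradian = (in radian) 1 mrad = 0.001 rad, so 230.9 mrad = 230.9 * 0.001 = 0.2309 rad. 1 gradian = 0.015707963 rad, so 331.3 gradian = 331.3 * 0.015707963 = 5.2040482 rad. Sum: 0.2309 + 5.2040482 = 5.4349482 rad. 5.4349482 rad = 5.4349482 radian ≈ 5.435 radian (4 s.f.). Final answer: 5.435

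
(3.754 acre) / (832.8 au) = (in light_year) 1.289e-26. Check: 1 acre = 4046.8564 m^2, so 3.754 acre = 3.754 * 4046.8564 = 15191.899 m^2. 1 au = 1.4959787e+11 m, so 832.8 au = 832.8 * 1.4959787e+11 = 1.2458511e+14 m. Combine: 15191.899 m^2 / 1.2458511e+14 m = 1.2193993e-10 m. 1 light_year = 9.4607305e+15 m, so 1.2193993e-10 m = 1.2193993e-10 / 9.4607305e+15 = 1.2889061e-26 light_year ≈ 1.289e-26 light_year (4 s.f.).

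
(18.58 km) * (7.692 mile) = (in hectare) 2.3e+04. Check: 1 km = 1000 m, so 18.58 km = 18.58 * 1000 = 18580 m. 1 mile = 1609.344 m, so 7.692 mile = 7.692 * 1609.344 = 12379.074 m. Combine: 18580 m * 12379.074 m = 2.300032e+08 m^2. 1 hectare = 10000 m^2, so 2.300032e+08 m^2 = 2.300032e+08 / 10000 = 23000.32 hectare ≈ 2.3e+04 hectare (4 s.f.).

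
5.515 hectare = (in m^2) 1 hectare = 10000 m^2, so 5.515 hectare = 5.515 * 10000 = 55150 m^2. Result: 55150 m^2 ≈ 5.515e+04 m^2 (4 s.f.). Final answer: 5.515e+04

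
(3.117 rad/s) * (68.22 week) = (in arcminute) 3.117 rad/s is already in rad/s. 1 week = 604800 s, so 68.22 week = 68.22 * 604800 = 41259456 s. Combine: 3.117 rad/s * 41259456 s = 1.2860572e+08 rad. 1 arcminute = 0.00029088821 rad, so 1.2860572e+08 rad = 1.2860572e+08 / 0.00029088821 = 4.4211391e+11 arcminute ≈ 4.421e+11 arcminute (4 s.f.). Final answer: 4.421e+11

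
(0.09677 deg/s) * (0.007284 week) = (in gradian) 473.7. Check: 1 deg/s = 0.017453293 rad/s, so 0.09677 deg/s = 0.09677 * 0.017453293 = 0.0016889551 rad/s. 1 week = 604800 s, so 0.007284 week = 0.007284 * 604800 = 4405.3632 s. Combine: 0.0016889551 rad/s * 4405.3632 s = 7.4404607 rad. 1 gradian = 0.015707963 rad, so 7.4404607 rad = 7.4404607 / 0.015707963 = 473.67444 gradian ≈ 473.7 gradian (4 s.f.).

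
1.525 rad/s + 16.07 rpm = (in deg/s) 1.525 rad/s is already in rad/s. 1 rpm = 0.10471976 rad/s, so 16.07 rpm = 16.07 * 0.10471976 = 1.6828465 rad/s. Sum: 1.525 + 1.6828465 = 3.2078465 rad/s. 1 deg/s = 0.017453293 rad/s, so 3.2078465 rad/s = 3.2078465 / 0.017453293 = 183.79606 deg/s ≈ 183.8 deg/s (4 s.f.). Final answer: 183.8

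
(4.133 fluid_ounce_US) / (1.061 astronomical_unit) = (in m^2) 7.701e-16. Check: 1 fluid_ounce_US = 2.957353e-05 m^3, so 4.133 fluid_ounce_US = 4.133 * 2.957353e-05 = 0.0001222274 m^3. 1 astronomical_unit = 1.4959787e+11 m, so 1.061 astronomical_unit = 1.061 * 1.4959787e+11 = 1.5872334e+11 m. Combine: 0.0001222274 m^3 / 1.5872334e+11 m = 7.7006568e-16 m^2. Result: 7.7006568e-16 m^2 ≈ 7.701e-16 m^2 (4 s.f.).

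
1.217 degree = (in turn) 0.003381. Check: 1 degree = 0.017453293 rad, so 1.217 degree = 1.217 * 0.017453293 = 0.021240657 rad. 1 turn = 6.2831853 rad, so 0.021240657 rad = 0.021240657 / 6.2831853 = 0.0033805556 turn ≈ 0.003381 turn (4 s.f.).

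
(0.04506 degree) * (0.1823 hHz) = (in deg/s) 1 degree = 0.017453293 rad, so 0.04506 degree = 0.04506 * 0.017453293 = 0.00078644536 rad. 1 hHz = 100 Hz, so 0.1823 hHz = 0.1823 * 100 = 18.23 Hz. Combine: 0.00078644536 rad * 18.23 Hz = 0.014336899 rad/s. 1 deg/s = 0.017453293 rad/s, so 0.014336899 rad/s = 0.014336899 / 0.017453293 = 0.8214438 deg/s ≈ 0.8214 deg/s (4 s.f.). Final answer: 0.8214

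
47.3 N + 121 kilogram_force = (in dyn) 47.3 N is already in N. 1 kilogram_force = 9.80665 N, so 121 kilogram_force = 121 * 9.80665 = 1186.6046 N. Sum: 47.3 + 1186.6046 = 1233.9046 N. 1 dyn = 1e-05 N, so 1233.9046 N = 1233.9046 / 1e-05 = 1.2339046e+08 dyn ≈ 1.234e+08 dyn (4 s.f.). Final answer: 1.234e+08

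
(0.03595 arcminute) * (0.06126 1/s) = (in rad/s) 1 arcminute = 0.00029088821 rad, so 0.03595 arcminute = 0.03595 * 0.00029088821 = 1.0457431e-05 rad. 0.06126 1/s = 0.06126 Hz. Combine: 1.0457431e-05 rad * 0.06126 Hz = 6.4062223e-07 rad/s. Result: 6.4062223e-07 rad/s ≈ 6.406e-07 rad/s (4 s.f.). Final answer: 6.406e-07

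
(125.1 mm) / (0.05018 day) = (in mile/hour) 1 mm = 0.001 m, so 125.1 mm = 125.1 * 0.001 = 0.1251 m. 1 day = 86400 s, so 0.05018 day = 0.05018 * 86400 = 4335.552 s. Combine: 0.1251 m / 4335.552 s = 2.8854457e-05 m/s. 1 mile/hour = 0.44704 m/s, so 2.8854457e-05 m/s = 2.8854457e-05 / 0.44704 = 6.4545583e-05 mile/hour ≈ 6.455e-05 mile/hour (4 s.f.). Final answer: 6.455e-05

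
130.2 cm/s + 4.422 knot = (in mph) 1 cm/s = 0.01 m/s, so 130.2 cm/s = 130.2 * 0.01 = 1.302 m/s. 1 knot = 0.51444444 m/s, so 4.422 knot = 4.422 * 0.51444444 = 2.2748733 m/s. Sum: 1.302 + 2.2748733 = 3.5768733 m/s. 1 mph = 0.44704 m/s, so 3.5768733 m/s = 3.5768733 / 0.44704 = 8.0012378 mph ≈ 8.001 mph (4 s.f.). Final answer: 8.001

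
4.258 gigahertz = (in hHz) 4.258e+07. Check: 1 gigahertz = 1e+09 Hz, so 4.258 gigahertz = 4.258 * 1e+09 = 4.258e+09 Hz. 1 hHz = 100 Hz, so 4.258e+09 Hz = 4.258e+09 / 100 = 42580000 hHz ≈ 4.258e+07 hHz (4 s.f.).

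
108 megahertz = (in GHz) 1 megahertz = 1000000 Hz, so 108 megahertz = 108 * 1000000 = 1.08e+08 Hz. 1 GHz = 1e+09 Hz, so 1.08e+08 Hz = 1.08e+08 / 1e+09 = 0.108 GHz. Final answer: 0.108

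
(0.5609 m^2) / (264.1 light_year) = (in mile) 1.395e-22. Check: 0.5609 m^2 is already in m^2. 1 light_year = 9.4607305e+15 m, so 264.1 light_year = 264.1 * 9.4607305e+15 = 2.4985789e+18 m. Combine: 0.5609 m^2 / 2.4985789e+18 m = 2.2448761e-19 m. 1 mile = 1609.344 m, so 2.2448761e-19 m = 2.2448761e-19 / 1609.344 = 1.3949013e-22 mile ≈ 1.395e-22 mile (4 s.f.).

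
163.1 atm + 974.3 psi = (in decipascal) 2.324e+08. Check: 1 atm = 101325 Pa, so 163.1 atm = 163.1 * 101325 = 16526108 Pa. 1 psi = 6894.7573 Pa, so 974.3 psi = 974.3 * 6894.7573 = 6717562 Pa. Sum: 16526108 + 6717562 = 23243670 Pa. 1 decipascal = 0.1 Pa, so 23243670 Pa = 23243670 / 0.1 = 2.324367e+08 decipascal ≈ 2.324e+08 decipascal (4 s.f.).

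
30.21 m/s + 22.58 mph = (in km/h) 30.21 m/s is already in m/s. 1 mph = 0.44704 m/s, so 22.58 mph = 22.58 * 0.44704 = 10.094163 m/s. Sum: 30.21 + 10.094163 = 40.304163 m/s. 1 km/h = 0.27777778 m/s, so 40.304163 m/s = 40.304163 / 0.27777778 = 145.09499 km/h ≈ 145.1 km/h (4 s.f.). Final answer: 145.1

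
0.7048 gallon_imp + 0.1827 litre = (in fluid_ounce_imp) 119.2. Check: 1 gallon_imp = 0.00454609 m^3, so 0.7048 gallon_imp = 0.7048 * 0.00454609 = 0.0032040842 m^3. 1 litre = 0.001 m^3, so 0.1827 litre = 0.1827 * 0.001 = 0.0001827 m^3. Sum: 0.0032040842 + 0.0001827 = 0.0033867842 m^3. 1 fluid_ounce_imp = 2.8413063e-05 m^3, so 0.0033867842 m^3 = 0.0033867842 / 2.8413063e-05 = 119.19814 fluid_ounce_imp ≈ 119.2 fluid_ounce_imp (4 s.f.).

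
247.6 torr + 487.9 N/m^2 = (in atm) 0.3306. Check: 1 torr = 133.32237 Pa, so 247.6 torr = 247.6 * 133.32237 = 33010.618 Pa. 487.9 N/m^2 = 487.9 Pa. Sum: 33010.618 + 487.9 = 33498.518 Pa. 1 atm = 101325 Pa, so 33498.518 Pa = 33498.518 / 101325 = 0.33060467 atm ≈ 0.3306 atm (4 s.f.).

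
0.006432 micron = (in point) 1.823e-05. Check: 1 micron = 1e-06 m, so 0.006432 micron = 0.006432 * 1e-06 = 6.432e-09 m. 1 point = 0.00035277778 m, so 6.432e-09 m = 6.432e-09 / 0.00035277778 = 1.8232441e-05 point ≈ 1.823e-05 point (4 s.f.).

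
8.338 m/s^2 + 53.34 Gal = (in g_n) 8.338 m/s^2 is already in m/s^2. 1 Gal = 0.01 m/s^2, so 53.34 Gal = 53.34 * 0.01 = 0.5334 m/s^2. Sum: 8.338 + 0.5334 = 8.8714 m/s^2. 1 g_n = 9.80665 m/s^2, so 8.8714 m/s^2 = 8.8714 / 9.80665 = 0.90463104 g_n ≈ 0.9046 g_n (4 s.f.). Final answer: 0.9046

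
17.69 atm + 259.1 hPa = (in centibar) 1818. Check: 1 atm = 101325 Pa, so 17.69 atm = 17.69 * 101325 = 1792439.3 Pa. 1 hPa = 100 Pa, so 259.1 hPa = 259.1 * 100 = 25910 Pa. Sum: 1792439.3 + 25910 = 1818349.3 Pa. 1 centibar = 1000 Pa, so 1818349.3 Pa = 1818349.3 / 1000 = 1818.3493 centibar ≈ 1818 centibar (4 s.f.).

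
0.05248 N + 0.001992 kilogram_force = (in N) 0.07201. Check: 0.05248 N is already in N. 1 kilogram_force = 9.80665 N, so 0.001992 kilogram_force = 0.001992 * 9.80665 = 0.019534847 N. Sum: 0.05248 + 0.019534847 = 0.072014847 N. Result: 0.072014847 N ≈ 0.07201 N (4 s.f.).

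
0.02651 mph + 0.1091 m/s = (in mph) 1 mph = 0.44704 m/s, so 0.02651 mph = 0.02651 * 0.44704 = 0.01185103 m/s. 0.1091 m/s is already in m/s. Sum: 0.01185103 + 0.1091 = 0.12095103 m/s. 1 mph = 0.44704 m/s, so 0.12095103 m/s = 0.12095103 / 0.44704 = 0.27055975 mph ≈ 0.2706 mph (4 s.f.). Final answer: 0.2706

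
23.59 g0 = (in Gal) 1 g0 = 9.80665 m/s^2, so 23.59 g0 = 23.59 * 9.80665 = 231.33887 m/s^2. 1 Gal = 0.01 m/s^2, so 231.33887 m/s^2 = 231.33887 / 0.01 = 23133.887 Gal ≈ 2.313e+04 Gal (4 s.f.). Final answer: 2.313e+04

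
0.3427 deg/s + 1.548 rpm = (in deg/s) 1 deg/s = 0.017453293 rad/s, so 0.3427 deg/s = 0.3427 * 0.017453293 = 0.0059812433 rad/s. 1 rpm = 0.10471976 rad/s, so 1.548 rpm = 1.548 * 0.10471976 = 0.16210618 rad/s. Sum: 0.0059812433 + 0.16210618 = 0.16808742 rad/s. 1 deg/s = 0.017453293 rad/s, so 0.16808742 rad/s = 0.16808742 / 0.017453293 = 9.6307 deg/s ≈ 9.631 deg/s (4 s.f.). Final answer: 9.631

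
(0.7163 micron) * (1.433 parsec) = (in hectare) 3.167e+06. Check: 1 micron = 1e-06 m, so 0.7163 micron = 0.7163 * 1e-06 = 7.163e-07 m. 1 parsec = 3.0856776e+16 m, so 1.433 parsec = 1.433 * 3.0856776e+16 = 4.421776e+16 m. Combine: 7.163e-07 m * 4.421776e+16 m = 3.1673181e+10 m^2. 1 hectare = 10000 m^2, so 3.1673181e+10 m^2 = 3.1673181e+10 / 10000 = 3167318.1 hectare ≈ 3.167e+06 hectare (4 s.f.).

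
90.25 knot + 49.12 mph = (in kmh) 1 knot = 0.51444444 m/s, so 90.25 knot = 90.25 * 0.51444444 = 46.428611 m/s. 1 mph = 0.44704 m/s, so 49.12 mph = 49.12 * 0.44704 = 21.958605 m/s. Sum: 46.428611 + 21.958605 = 68.387216 m/s. 1 kmh = 0.27777778 m/s, so 68.387216 m/s = 68.387216 / 0.27777778 = 246.19398 kmh ≈ 246.2 kmh (4 s.f.). Final answer: 246.2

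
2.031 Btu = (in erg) 1 Btu = 1055.0559 J, so 2.031 Btu = 2.031 * 1055.0559 = 2142.8184 J. 1 erg = 1e-07 J, so 2142.8184 J = 2142.8184 / 1e-07 = 2.1428184e+10 erg ≈ 2.143e+10 erg (4 s.f.). Final answer: 2.143e+10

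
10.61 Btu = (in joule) 1.119e+04. Check: 1 Btu = 1055.0559 J, so 10.61 Btu = 10.61 * 1055.0559 = 11194.143 J. 11194.143 J = 11194.143 joule ≈ 1.119e+04 joule (4 s.f.).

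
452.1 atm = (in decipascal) 4.581e+08. Check: 1 atm = 101325 Pa, so 452.1 atm = 452.1 * 101325 = 45809032 Pa. 1 decipascal = 0.1 Pa, so 45809032 Pa = 45809032 / 0.1 = 4.5809032e+08 decipascal ≈ 4.581e+08 decipascal (4 s.f.).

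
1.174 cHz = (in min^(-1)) 0.7044. Check: 1 cHz = 0.01 Hz, so 1.174 cHz = 1.174 * 0.01 = 0.01174 Hz. 1 min^(-1) = 0.016666667 Hz, so 0.01174 Hz = 0.01174 / 0.016666667 = 0.7044 min^(-1).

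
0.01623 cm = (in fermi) 1.623e+11. Check: 1 cm = 0.01 m, so 0.01623 cm = 0.01623 * 0.01 = 0.0001623 m. 1 fermi = 1e-15 m, so 0.0001623 m = 0.0001623 / 1e-15 = 1.623e+11 fermi.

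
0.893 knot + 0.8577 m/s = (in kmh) 1 knot = 0.51444444 m/s, so 0.893 knot = 0.893 * 0.51444444 = 0.45939889 m/s. 0.8577 m/s is already in m/s. Sum: 0.45939889 + 0.8577 = 1.3170989 m/s. 1 kmh = 0.27777778 m/s, so 1.3170989 m/s = 1.3170989 / 0.27777778 = 4.741556 kmh ≈ 4.742 kmh (4 s.f.). Final answer: 4.742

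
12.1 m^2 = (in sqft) 130.2. Check: 1 sqft = 0.09290304 m^2, so 12.1 m^2 = 12.1 / 0.09290304 = 130.24332 sqft ≈ 130.2 sqft (4 s.f.).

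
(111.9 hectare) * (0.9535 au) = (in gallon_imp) 1 hectare = 10000 m^2, so 111.9 hectare = 111.9 * 10000 = 1119000 m^2. 1 au = 1.4959787e+11 m, so 0.9535 au = 0.9535 * 1.4959787e+11 = 1.4264157e+11 m. Combine: 1119000 m^2 * 1.4264157e+11 m = 1.5961592e+17 m^3. 1 gallon_imp = 0.00454609 m^3, so 1.5961592e+17 m^3 = 1.5961592e+17 / 0.00454609 = 3.5110593e+19 gallon_imp ≈ 3.511e+19 gallon_imp (4 s.f.). Final answer: 3.511e+19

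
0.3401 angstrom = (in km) 3.401e-14. Check: 1 angstrom = 1e-10 m, so 0.3401 angstrom = 0.3401 * 1e-10 = 3.401e-11 m. 1 km = 1000 m, so 3.401e-11 m = 3.401e-11 / 1000 = 3.401e-14 km.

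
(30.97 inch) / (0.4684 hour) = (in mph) 1 inch = 0.0254 m, so 30.97 inch = 30.97 * 0.0254 = 0.786638 m. 1 hour = 3600 s, so 0.4684 hour = 0.4684 * 3600 = 1686.24 s. Combine: 0.786638 m / 1686.24 s = 0.00046650417 m/s. 1 mph = 0.44704 m/s, so 0.00046650417 m/s = 0.00046650417 / 0.44704 = 0.0010435401 mph ≈ 0.001044 mph (4 s.f.). Final answer: 0.001044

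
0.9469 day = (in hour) 22.73. Check: 1 day = 86400 s, so 0.9469 day = 0.9469 * 86400 = 81812.16 s. 1 hour = 3600 s, so 81812.16 s = 81812.16 / 3600 = 22.7256 hour ≈ 22.73 hour (4 s.f.).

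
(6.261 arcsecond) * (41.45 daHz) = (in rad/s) 0.01258. Check: 1 arcsecond = 4.8481368e-06 rad, so 6.261 arcsecond = 6.261 * 4.8481368e-06 = 3.0354185e-05 rad. 1 daHz = 10 Hz, so 41.45 daHz = 41.45 * 10 = 414.5 Hz. Combine: 3.0354185e-05 rad * 414.5 Hz = 0.01258181 rad/s. Result: 0.01258181 rad/s ≈ 0.01258 rad/s (4 s.f.).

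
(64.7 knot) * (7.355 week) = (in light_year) 1 knot = 0.51444444 m/s, so 64.7 knot = 64.7 * 0.51444444 = 33.284556 m/s. 1 week = 604800 s, so 7.355 week = 7.355 * 604800 = 4448304 s. Combine: 33.284556 m/s * 4448304 s = 1.4805982e+08 m. 1 light_year = 9.4607305e+15 m, so 1.4805982e+08 m = 1.4805982e+08 / 9.4607305e+15 = 1.5649935e-08 light_year ≈ 1.565e-08 light_year (4 s.f.). Final answer: 1.565e-08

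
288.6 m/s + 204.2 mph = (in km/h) 288.6 m/s is already in m/s. 1 mph = 0.44704 m/s, so 204.2 mph = 204.2 * 0.44704 = 91.285568 m/s. Sum: 288.6 + 91.285568 = 379.88557 m/s. 1 km/h = 0.27777778 m/s, so 379.88557 m/s = 379.88557 / 0.27777778 = 1367.588 km/h ≈ 1368 km/h (4 s.f.). Final answer: 1368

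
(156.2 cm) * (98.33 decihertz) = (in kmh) 1 cm = 0.01 m, so 156.2 cm = 156.2 * 0.01 = 1.562 m. 1 decihertz = 0.1 Hz, so 98.33 decihertz = 98.33 * 0.1 = 9.833 Hz. Combine: 1.562 m * 9.833 Hz = 15.359146 m/s. 1 kmh = 0.27777778 m/s, so 15.359146 m/s = 15.359146 / 0.27777778 = 55.292926 kmh ≈ 55.29 kmh (4 s.f.). Final answer: 55.29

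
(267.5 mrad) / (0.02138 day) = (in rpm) 0.001383. Check: 1 mrad = 0.001 rad, so 267.5 mrad = 267.5 * 0.001 = 0.2675 rad. 1 day = 86400 s, so 0.02138 day = 0.02138 * 86400 = 1847.232 s. Combine: 0.2675 rad / 1847.232 s = 0.00014481126 rad/s. 1 rpm = 0.10471976 rad/s, so 0.00014481126 rad/s = 0.00014481126 / 0.10471976 = 0.0013828457 rpm ≈ 0.001383 rpm (4 s.f.).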